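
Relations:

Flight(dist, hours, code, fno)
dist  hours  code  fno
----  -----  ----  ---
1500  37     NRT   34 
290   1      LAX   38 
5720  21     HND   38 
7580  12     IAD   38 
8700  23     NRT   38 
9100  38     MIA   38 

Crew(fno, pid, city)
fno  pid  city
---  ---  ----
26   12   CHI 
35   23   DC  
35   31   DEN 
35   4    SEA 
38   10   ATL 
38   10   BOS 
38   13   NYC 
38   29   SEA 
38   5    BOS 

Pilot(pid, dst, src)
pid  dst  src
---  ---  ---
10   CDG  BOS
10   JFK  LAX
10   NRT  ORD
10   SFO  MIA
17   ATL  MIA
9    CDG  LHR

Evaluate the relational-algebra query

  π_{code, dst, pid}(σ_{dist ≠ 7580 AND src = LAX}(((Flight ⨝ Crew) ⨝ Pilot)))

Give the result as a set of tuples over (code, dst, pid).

{(HND, JFK, 10), (LAX, JFK, 10), (MIA, JFK, 10), (NRT, JFK, 10)}

Flight ⋈ Crew (natural join on fno): {(290, 1, LAX, 38, 10, ATL), (290, 1, LAX, 38, 10, BOS), (290, 1, LAX, 38, 13, NYC), (290, 1, LAX, 38, 29, SEA), (290, 1, LAX, 38, 5, BOS), (5720, 21, HND, 38, 10, ATL), (5720, 21, HND, 38, 10, BOS), (5720, 21, HND, 38, 13, NYC), (5720, 21, HND, 38, 29, SEA), (5720, 21, HND, 38, 5, BOS), (7580, 12, IAD, 38, 10, ATL), (7580, 12, IAD, 38, 10, BOS), (7580, 12, IAD, 38, 13, NYC), (7580, 12, IAD, 38, 29, SEA), (7580, 12, IAD, 38, 5, BOS), (8700, 23, NRT, 38, 10, ATL), (8700, 23, NRT, 38, 10, BOS), (8700, 23, NRT, 38, 13, NYC), (8700, 23, NRT, 38, 29, SEA), (8700, 23, NRT, 38, 5, BOS), (9100, 38, MIA, 38, 10, ATL), (9100, 38, MIA, 38, 10, BOS), (9100, 38, MIA, 38, 13, NYC), (9100, 38, MIA, 38, 29, SEA), (9100, 38, MIA, 38, 5, BOS)}
(Flight ⨝ Crew) ⋈ Pilot (natural join on pid): {(290, 1, LAX, 38, 10, ATL, CDG, BOS), (290, 1, LAX, 38, 10, ATL, JFK, LAX), (290, 1, LAX, 38, 10, ATL, NRT, ORD), (290, 1, LAX, 38, 10, ATL, SFO, MIA), (290, 1, LAX, 38, 10, BOS, CDG, BOS), (290, 1, LAX, 38, 10, BOS, JFK, LAX), (290, 1, LAX, 38, 10, BOS, NRT, ORD), (290, 1, LAX, 38, 10, BOS, SFO, MIA), (5720, 21, HND, 38, 10, ATL, CDG, BOS), (5720, 21, HND, 38, 10, ATL, JFK, LAX), (5720, 21, HND, 38, 10, ATL, NRT, ORD), (5720, 21, HND, 38, 10, ATL, SFO, MIA), (5720, 21, HND, 38, 10, BOS, CDG, BOS), (5720, 21, HND, 38, 10, BOS, JFK, LAX), (5720, 21, HND, 38, 10, BOS, NRT, ORD), (5720, 21, HND, 38, 10, BOS, SFO, MIA), (7580, 12, IAD, 38, 10, ATL, CDG, BOS), (7580, 12, IAD, 38, 10, ATL, JFK, LAX), (7580, 12, IAD, 38, 10, ATL, NRT, ORD), (7580, 12, IAD, 38, 10, ATL, SFO, MIA), (7580, 12, IAD, 38, 10, BOS, CDG, BOS), (7580, 12, IAD, 38, 10, BOS, JFK, LAX), (7580, 12, IAD, 38, 10, BOS, NRT, ORD), (7580, 12, IAD, 38, 10, BOS, SFO, MIA), (8700, 23, NRT, 38, 10, ATL, CDG, BOS), (8700, 23, NRT, 38, 10, ATL, JFK, LAX), (8700, 23, NRT, 38, 10, ATL, NRT, ORD), (8700, 23, NRT, 38, 10, ATL, SFO, MIA), (8700, 23, NRT, 38, 10, BOS, CDG, BOS), (8700, 23, NRT, 38, 10, BOS, JFK, LAX), (8700, 23, NRT, 38, 10, BOS, NRT, ORD), (8700, 23, NRT, 38, 10, BOS, SFO, MIA), (9100, 38, MIA, 38, 10, ATL, CDG, BOS), (9100, 38, MIA, 38, 10, ATL, JFK, LAX), (9100, 38, MIA, 38, 10, ATL, NRT, ORD), (9100, 38, MIA, 38, 10, ATL, SFO, MIA), (9100, 38, MIA, 38, 10, BOS, CDG, BOS), (9100, 38, MIA, 38, 10, BOS, JFK, LAX), (9100, 38, MIA, 38, 10, BOS, NRT, ORD), (9100, 38, MIA, 38, 10, BOS, SFO, MIA)}
Filtering on dist ≠ 7580 AND src = LAX leaves {(290, 1, LAX, 38, 10, ATL, JFK, LAX), (290, 1, LAX, 38, 10, BOS, JFK, LAX), (5720, 21, HND, 38, 10, ATL, JFK, LAX), (5720, 21, HND, 38, 10, BOS, JFK, LAX), (8700, 23, NRT, 38, 10, ATL, JFK, LAX), (8700, 23, NRT, 38, 10, BOS, JFK, LAX), (9100, 38, MIA, 38, 10, ATL, JFK, LAX), (9100, 38, MIA, 38, 10, BOS, JFK, LAX)}.
Projecting to code, dst, pid (4 duplicate(s) eliminated): {(HND, JFK, 10), (LAX, JFK, 10), (MIA, JFK, 10), (NRT, JFK, 10)}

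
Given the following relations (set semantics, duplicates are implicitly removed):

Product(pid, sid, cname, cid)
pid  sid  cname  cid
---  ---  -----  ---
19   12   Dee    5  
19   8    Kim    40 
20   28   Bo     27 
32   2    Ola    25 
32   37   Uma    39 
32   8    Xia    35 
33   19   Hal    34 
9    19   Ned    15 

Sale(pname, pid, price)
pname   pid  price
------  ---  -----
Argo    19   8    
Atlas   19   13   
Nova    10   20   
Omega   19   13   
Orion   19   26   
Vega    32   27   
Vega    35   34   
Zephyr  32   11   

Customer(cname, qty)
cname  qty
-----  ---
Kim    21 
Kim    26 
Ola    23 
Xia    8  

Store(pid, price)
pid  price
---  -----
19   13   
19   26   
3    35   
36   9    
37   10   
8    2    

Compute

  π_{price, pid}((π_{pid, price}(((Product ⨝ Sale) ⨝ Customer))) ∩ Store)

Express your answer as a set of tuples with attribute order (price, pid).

{(13, 19), (26, 19)}

Product ⋈ Sale (natural join on pid): {(19, 12, Dee, 5, Argo, 8), (19, 12, Dee, 5, Atlas, 13), (19, 12, Dee, 5, Omega, 13), (19, 12, Dee, 5, Orion, 26), (19, 8, Kim, 40, Argo, 8), (19, 8, Kim, 40, Atlas, 13), (19, 8, Kim, 40, Omega, 13), (19, 8, Kim, 40, Orion, 26), (32, 2, Ola, 25, Vega, 27), (32, 2, Ola, 25, Zephyr, 11), (32, 37, Uma, 39, Vega, 27), (32, 37, Uma, 39, Zephyr, 11), (32, 8, Xia, 35, Vega, 27), (32, 8, Xia, 35, Zephyr, 11)}
(Product ⨝ Sale) ⋈ Customer (natural join on cname): {(19, 8, Kim, 40, Argo, 8, 21), (19, 8, Kim, 40, Argo, 8, 26), (19, 8, Kim, 40, Atlas, 13, 21), (19, 8, Kim, 40, Atlas, 13, 26), (19, 8, Kim, 40, Omega, 13, 21), (19, 8, Kim, 40, Omega, 13, 26), (19, 8, Kim, 40, Orion, 26, 21), (19, 8, Kim, 40, Orion, 26, 26), (32, 2, Ola, 25, Vega, 27, 23), (32, 2, Ola, 25, Zephyr, 11, 23), (32, 8, Xia, 35, Vega, 27, 8), (32, 8, Xia, 35, Zephyr, 11, 8)}
Keep only column(s) pid, price (7 duplicate(s) eliminated): {(19, 13), (19, 26), (19, 8), (32, 11), (32, 27)}
Taking the intersection: {(19, 13), (19, 26)}
Keep only column(s) price, pid: {(13, 19), (26, 19)}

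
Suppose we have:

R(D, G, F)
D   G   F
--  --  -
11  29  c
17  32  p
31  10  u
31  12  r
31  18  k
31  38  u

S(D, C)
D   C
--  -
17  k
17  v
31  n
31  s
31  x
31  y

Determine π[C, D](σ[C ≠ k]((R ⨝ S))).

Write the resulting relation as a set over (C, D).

{(n, 31), (s, 31), (v, 17), (x, 31), (y, 31)}

Natural join on D: {(17, 32, p, k), (17, 32, p, v), (31, 10, u, n), (31, 10, u, s), (31, 10, u, x), (31, 10, u, y), (31, 12, r, n), (31, 12, r, s), (31, 12, r, x), (31, 12, r, y), (31, 18, k, n), (31, 18, k, s), (31, 18, k, x), (31, 18, k, y), (31, 38, u, n), (31, 38, u, s), (31, 38, u, x), (31, 38, u, y)}
Filtering on C ≠ k leaves {(17, 32, p, v), (31, 10, u, n), (31, 10, u, s), (31, 10, u, x), (31, 10, u, y), (31, 12, r, n), (31, 12, r, s), (31, 12, r, x), (31, 12, r, y), (31, 18, k, n), (31, 18, k, s), (31, 18, k, x), (31, 18, k, y), (31, 38, u, n), (31, 38, u, s), (31, 38, u, x), (31, 38, u, y)}.
Projecting to C, D (12 duplicate(s) eliminated): {(n, 31), (s, 31), (v, 17), (x, 31), (y, 31)}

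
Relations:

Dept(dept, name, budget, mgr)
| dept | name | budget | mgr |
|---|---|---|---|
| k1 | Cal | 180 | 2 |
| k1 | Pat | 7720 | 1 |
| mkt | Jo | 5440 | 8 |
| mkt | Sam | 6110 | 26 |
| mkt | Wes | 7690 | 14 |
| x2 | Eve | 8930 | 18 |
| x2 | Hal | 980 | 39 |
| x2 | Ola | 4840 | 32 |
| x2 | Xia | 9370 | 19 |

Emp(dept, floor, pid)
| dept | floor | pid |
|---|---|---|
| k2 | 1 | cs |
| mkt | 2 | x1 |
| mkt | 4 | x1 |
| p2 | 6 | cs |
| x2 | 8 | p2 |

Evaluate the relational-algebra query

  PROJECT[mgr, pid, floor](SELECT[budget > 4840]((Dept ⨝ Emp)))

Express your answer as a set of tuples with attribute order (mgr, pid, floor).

Natural join on dept: {(mkt, Jo, 5440, 8, 2, x1), (mkt, Jo, 5440, 8, 4, x1), (mkt, Sam, 6110, 26, 2, x1), (mkt, Sam, 6110, 26, 4, x1), (mkt, Wes, 7690, 14, 2, x1), (mkt, Wes, 7690, 14, 4, x1), (x2, Eve, 8930, 18, 8, p2), (x2, Hal, 980, 39, 8, p2), (x2, Ola, 4840, 32, 8, p2), (x2, Xia, 9370, 19, 8, p2)}
Apply σ_{budget > 4840}; surviving tuples: {(mkt, Jo, 5440, 8, 2, x1), (mkt, Jo, 5440, 8, 4, x1), (mkt, Sam, 6110, 26, 2, x1), (mkt, Sam, 6110, 26, 4, x1), (mkt, Wes, 7690, 14, 2, x1), (mkt, Wes, 7690, 14, 4, x1), (x2, Eve, 8930, 18, 8, p2), (x2, Xia, 9370, 19, 8, p2)}
π[mgr, pid, floor]: project onto (mgr, pid, floor) → {(14, x1, 2), (14, x1, 4), (18, p2, 8), (19, p2, 8), (26, x1, 2), (26, x1, 4), (8, x1, 2), (8, x1, 4)}

{(14, x1, 2), (14, x1, 4), (18, p2, 8), (19, p2, 8), (26, x1, 2), (26, x1, 4), (8, x1, 2), (8, x1, 4)}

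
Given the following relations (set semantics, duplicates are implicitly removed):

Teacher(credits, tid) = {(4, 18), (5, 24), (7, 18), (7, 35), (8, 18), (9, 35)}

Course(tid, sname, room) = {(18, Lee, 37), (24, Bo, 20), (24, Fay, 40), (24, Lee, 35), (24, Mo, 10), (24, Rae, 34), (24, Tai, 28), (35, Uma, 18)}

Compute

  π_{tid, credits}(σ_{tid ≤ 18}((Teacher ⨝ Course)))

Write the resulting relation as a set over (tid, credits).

Joining Teacher and Course on tid yields {(4, 18, Lee, 37), (5, 24, Bo, 20), (5, 24, Fay, 40), (5, 24, Lee, 35), (5, 24, Mo, 10), (5, 24, Rae, 34), (5, 24, Tai, 28), (7, 18, Lee, 37), (7, 35, Uma, 18), (8, 18, Lee, 37), (9, 35, Uma, 18)}.
Apply σ_{tid ≤ 18}; surviving tuples: {(4, 18, Lee, 37), (7, 18, Lee, 37), (8, 18, Lee, 37)}
Projecting to tid, credits: {(18, 4), (18, 7), (18, 8)}

{(18, 4), (18, 7), (18, 8)}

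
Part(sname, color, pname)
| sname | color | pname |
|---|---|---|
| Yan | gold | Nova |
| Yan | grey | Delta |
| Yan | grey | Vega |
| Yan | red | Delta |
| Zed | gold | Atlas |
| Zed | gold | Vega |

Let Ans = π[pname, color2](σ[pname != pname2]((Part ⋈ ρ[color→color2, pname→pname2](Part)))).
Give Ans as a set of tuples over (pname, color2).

ρ[color→color2, pname→pname2]: schema becomes (sname, color2, pname2); tuples unchanged.
Joining Part and ρ[color→color2, pname→pname2](Part) on sname yields {(Yan, gold, Nova, gold, Nova), (Yan, gold, Nova, grey, Delta), (Yan, gold, Nova, grey, Vega), (Yan, gold, Nova, red, Delta), (Yan, grey, Delta, gold, Nova), (Yan, grey, Delta, grey, Delta), (Yan, grey, Delta, grey, Vega), (Yan, grey, Delta, red, Delta), (Yan, grey, Vega, gold, Nova), (Yan, grey, Vega, grey, Delta), (Yan, grey, Vega, grey, Vega), (Yan, grey, Vega, red, Delta), (Yan, red, Delta, gold, Nova), (Yan, red, Delta, grey, Delta), (Yan, red, Delta, grey, Vega), (Yan, red, Delta, red, Delta), (Zed, gold, Atlas, gold, Atlas), (Zed, gold, Atlas, gold, Vega), (Zed, gold, Vega, gold, Atlas), (Zed, gold, Vega, gold, Vega)}.
Filtering on pname != pname2 leaves {(Yan, gold, Nova, grey, Delta), (Yan, gold, Nova, grey, Vega), (Yan, gold, Nova, red, Delta), (Yan, grey, Delta, gold, Nova), (Yan, grey, Delta, grey, Vega), (Yan, grey, Vega, gold, Nova), (Yan, grey, Vega, grey, Delta), (Yan, grey, Vega, red, Delta), (Yan, red, Delta, gold, Nova), (Yan, red, Delta, grey, Vega), (Zed, gold, Atlas, gold, Vega), (Zed, gold, Vega, gold, Atlas)}.
Keep only column(s) pname, color2 (4 duplicate(s) eliminated): {(Atlas, gold), (Delta, gold), (Delta, grey), (Nova, grey), (Nova, red), (Vega, gold), (Vega, grey), (Vega, red)}

{(Atlas, gold), (Delta, gold), (Delta, grey), (Nova, grey), (Nova, red), (Vega, gold), (Vega, grey), (Vega, red)}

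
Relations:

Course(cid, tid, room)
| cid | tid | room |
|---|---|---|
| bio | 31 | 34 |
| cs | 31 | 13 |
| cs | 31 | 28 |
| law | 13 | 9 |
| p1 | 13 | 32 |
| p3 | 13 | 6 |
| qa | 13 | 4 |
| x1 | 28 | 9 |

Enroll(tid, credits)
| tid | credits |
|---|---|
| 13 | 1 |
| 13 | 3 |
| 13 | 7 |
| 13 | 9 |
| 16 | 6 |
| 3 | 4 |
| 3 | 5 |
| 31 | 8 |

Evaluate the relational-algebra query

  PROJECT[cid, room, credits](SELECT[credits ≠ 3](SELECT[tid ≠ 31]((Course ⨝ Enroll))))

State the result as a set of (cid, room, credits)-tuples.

Course ⋈ Enroll (natural join on tid): {(bio, 31, 34, 8), (cs, 31, 13, 8), (cs, 31, 28, 8), (law, 13, 9, 1), (law, 13, 9, 3), (law, 13, 9, 7), (law, 13, 9, 9), (p1, 13, 32, 1), (p1, 13, 32, 3), (p1, 13, 32, 7), (p1, 13, 32, 9), (p3, 13, 6, 1), (p3, 13, 6, 3), (p3, 13, 6, 7), (p3, 13, 6, 9), (qa, 13, 4, 1), (qa, 13, 4, 3), (qa, 13, 4, 7), (qa, 13, 4, 9)}
Apply σ_{tid ≠ 31}; surviving tuples: {(law, 13, 9, 1), (law, 13, 9, 3), (law, 13, 9, 7), (law, 13, 9, 9), (p1, 13, 32, 1), (p1, 13, 32, 3), (p1, 13, 32, 7), (p1, 13, 32, 9), (p3, 13, 6, 1), (p3, 13, 6, 3), (p3, 13, 6, 7), (p3, 13, 6, 9), (qa, 13, 4, 1), (qa, 13, 4, 3), (qa, 13, 4, 7), (qa, 13, 4, 9)}
Apply σ_{credits ≠ 3}; surviving tuples: {(law, 13, 9, 1), (law, 13, 9, 7), (law, 13, 9, 9), (p1, 13, 32, 1), (p1, 13, 32, 7), (p1, 13, 32, 9), (p3, 13, 6, 1), (p3, 13, 6, 7), (p3, 13, 6, 9), (qa, 13, 4, 1), (qa, 13, 4, 7), (qa, 13, 4, 9)}
Projecting to cid, room, credits: {(law, 9, 1), (law, 9, 7), (law, 9, 9), (p1, 32, 1), (p1, 32, 7), (p1, 32, 9), (p3, 6, 1), (p3, 6, 7), (p3, 6, 9), (qa, 4, 1), (qa, 4, 7), (qa, 4, 9)}

{(law, 9, 1), (law, 9, 7), (law, 9, 9), (p1, 32, 1), (p1, 32, 7), (p1, 32, 9), (p3, 6, 1), (p3, 6, 7), (p3, 6, 9), (qa, 4, 1), (qa, 4, 7), (qa, 4, 9)}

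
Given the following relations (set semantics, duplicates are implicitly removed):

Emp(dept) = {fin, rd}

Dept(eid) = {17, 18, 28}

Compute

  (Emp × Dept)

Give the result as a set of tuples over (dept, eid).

{(fin, 17), (fin, 18), (fin, 28), (rd, 17), (rd, 18), (rd, 28)}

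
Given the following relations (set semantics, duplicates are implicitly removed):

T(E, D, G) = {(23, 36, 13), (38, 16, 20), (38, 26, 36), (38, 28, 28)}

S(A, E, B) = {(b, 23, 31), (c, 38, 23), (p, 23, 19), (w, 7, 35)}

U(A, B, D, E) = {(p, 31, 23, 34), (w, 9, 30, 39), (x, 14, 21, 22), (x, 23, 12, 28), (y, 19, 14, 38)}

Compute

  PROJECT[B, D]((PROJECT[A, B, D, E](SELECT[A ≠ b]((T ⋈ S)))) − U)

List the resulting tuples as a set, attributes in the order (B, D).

Natural join on E: {(23, 36, 13, b, 31), (23, 36, 13, p, 19), (38, 16, 20, c, 23), (38, 26, 36, c, 23), (38, 28, 28, c, 23)}
σ[A ≠ b]: keep tuples satisfying A ≠ b → {(23, 36, 13, p, 19), (38, 16, 20, c, 23), (38, 26, 36, c, 23), (38, 28, 28, c, 23)}
Projecting to A, B, D, E: {(c, 23, 16, 38), (c, 23, 26, 38), (c, 23, 28, 38), (p, 19, 36, 23)}
Set difference of the two operands is {(c, 23, 16, 38), (c, 23, 26, 38), (c, 23, 28, 38), (p, 19, 36, 23)}.
Projecting to B, D: {(19, 36), (23, 16), (23, 26), (23, 28)}

{(19, 36), (23, 16), (23, 26), (23, 28)}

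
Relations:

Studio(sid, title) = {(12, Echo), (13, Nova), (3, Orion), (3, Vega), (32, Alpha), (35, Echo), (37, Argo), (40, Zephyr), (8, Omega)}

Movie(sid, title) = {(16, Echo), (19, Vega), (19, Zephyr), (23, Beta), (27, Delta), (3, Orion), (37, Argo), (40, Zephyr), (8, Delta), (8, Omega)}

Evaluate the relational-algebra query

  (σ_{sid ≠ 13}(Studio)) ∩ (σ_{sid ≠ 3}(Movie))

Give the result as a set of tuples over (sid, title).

{(37, Argo), (40, Zephyr), (8, Omega)}

σ[sid ≠ 13]: keep tuples satisfying sid ≠ 13 → {(12, Echo), (3, Orion), (3, Vega), (32, Alpha), (35, Echo), (37, Argo), (40, Zephyr), (8, Omega)}
σ[sid ≠ 3]: keep tuples satisfying sid ≠ 3 → {(16, Echo), (19, Vega), (19, Zephyr), (23, Beta), (27, Delta), (37, Argo), (40, Zephyr), (8, Delta), (8, Omega)}
Taking the intersection: {(37, Argo), (40, Zephyr), (8, Omega)}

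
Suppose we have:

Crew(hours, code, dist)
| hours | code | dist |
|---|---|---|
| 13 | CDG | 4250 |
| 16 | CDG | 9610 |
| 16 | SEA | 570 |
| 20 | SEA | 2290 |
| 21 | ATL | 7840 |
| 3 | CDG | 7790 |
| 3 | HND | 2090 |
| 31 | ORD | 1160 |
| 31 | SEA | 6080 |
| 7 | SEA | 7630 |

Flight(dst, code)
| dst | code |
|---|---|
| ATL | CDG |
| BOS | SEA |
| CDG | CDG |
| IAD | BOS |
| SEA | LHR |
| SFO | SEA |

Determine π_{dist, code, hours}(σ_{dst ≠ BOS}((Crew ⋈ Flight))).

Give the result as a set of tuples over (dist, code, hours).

{(2290, SEA, 20), (4250, CDG, 13), (570, SEA, 16), (6080, SEA, 31), (7630, SEA, 7), (7790, CDG, 3), (9610, CDG, 16)}

Natural join on code: {(13, CDG, 4250, ATL), (13, CDG, 4250, CDG), (16, CDG, 9610, ATL), (16, CDG, 9610, CDG), (16, SEA, 570, BOS), (16, SEA, 570, SFO), (20, SEA, 2290, BOS), (20, SEA, 2290, SFO), (3, CDG, 7790, ATL), (3, CDG, 7790, CDG), (31, SEA, 6080, BOS), (31, SEA, 6080, SFO), (7, SEA, 7630, BOS), (7, SEA, 7630, SFO)}
Filtering on dst ≠ BOS leaves {(13, CDG, 4250, ATL), (13, CDG, 4250, CDG), (16, CDG, 9610, ATL), (16, CDG, 9610, CDG), (16, SEA, 570, SFO), (20, SEA, 2290, SFO), (3, CDG, 7790, ATL), (3, CDG, 7790, CDG), (31, SEA, 6080, SFO), (7, SEA, 7630, SFO)}.
Keep only column(s) dist, code, hours (3 duplicate(s) eliminated): {(2290, SEA, 20), (4250, CDG, 13), (570, SEA, 16), (6080, SEA, 31), (7630, SEA, 7), (7790, CDG, 3), (9610, CDG, 16)}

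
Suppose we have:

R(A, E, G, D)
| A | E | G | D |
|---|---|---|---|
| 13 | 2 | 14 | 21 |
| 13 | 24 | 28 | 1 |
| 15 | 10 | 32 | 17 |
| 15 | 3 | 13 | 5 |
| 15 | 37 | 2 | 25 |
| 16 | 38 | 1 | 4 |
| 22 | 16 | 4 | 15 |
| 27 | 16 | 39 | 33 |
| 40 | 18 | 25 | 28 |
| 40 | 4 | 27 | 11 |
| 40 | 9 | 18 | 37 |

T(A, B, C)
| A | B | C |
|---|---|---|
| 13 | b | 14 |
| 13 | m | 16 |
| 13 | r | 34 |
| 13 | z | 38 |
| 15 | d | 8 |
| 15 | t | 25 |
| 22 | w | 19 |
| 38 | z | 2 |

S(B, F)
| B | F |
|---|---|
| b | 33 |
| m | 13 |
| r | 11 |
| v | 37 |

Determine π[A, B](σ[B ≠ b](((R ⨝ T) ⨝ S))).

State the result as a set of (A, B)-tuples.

{(13, m), (13, r)}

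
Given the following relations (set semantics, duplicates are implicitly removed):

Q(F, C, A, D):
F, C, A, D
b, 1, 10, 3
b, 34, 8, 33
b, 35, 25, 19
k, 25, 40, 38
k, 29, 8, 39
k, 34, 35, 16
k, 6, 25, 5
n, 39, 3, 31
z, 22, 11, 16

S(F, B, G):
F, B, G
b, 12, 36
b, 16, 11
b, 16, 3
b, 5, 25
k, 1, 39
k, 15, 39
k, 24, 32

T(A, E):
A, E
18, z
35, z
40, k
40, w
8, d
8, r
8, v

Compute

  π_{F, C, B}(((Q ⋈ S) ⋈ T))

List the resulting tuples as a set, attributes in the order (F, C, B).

{(b, 34, 12), (b, 34, 16), (b, 34, 5), (k, 25, 1), (k, 25, 15), (k, 25, 24), (k, 29, 1), (k, 29, 15), (k, 29, 24), (k, 34, 1), (k, 34, 15), (k, 34, 24)}

Natural join on F: {(b, 1, 10, 3, 12, 36), (b, 1, 10, 3, 16, 11), (b, 1, 10, 3, 16, 3), (b, 1, 10, 3, 5, 25), (b, 34, 8, 33, 12, 36), (b, 34, 8, 33, 16, 11), (b, 34, 8, 33, 16, 3), (b, 34, 8, 33, 5, 25), (b, 35, 25, 19, 12, 36), (b, 35, 25, 19, 16, 11), (b, 35, 25, 19, 16, 3), (b, 35, 25, 19, 5, 25), (k, 25, 40, 38, 1, 39), (k, 25, 40, 38, 15, 39), (k, 25, 40, 38, 24, 32), (k, 29, 8, 39, 1, 39), (k, 29, 8, 39, 15, 39), (k, 29, 8, 39, 24, 32), (k, 34, 35, 16, 1, 39), (k, 34, 35, 16, 15, 39), (k, 34, 35, 16, 24, 32), (k, 6, 25, 5, 1, 39), (k, 6, 25, 5, 15, 39), (k, 6, 25, 5, 24, 32)}
Natural join on A: {(b, 34, 8, 33, 12, 36, d), (b, 34, 8, 33, 12, 36, r), (b, 34, 8, 33, 12, 36, v), (b, 34, 8, 33, 16, 11, d), (b, 34, 8, 33, 16, 11, r), (b, 34, 8, 33, 16, 11, v), (b, 34, 8, 33, 16, 3, d), (b, 34, 8, 33, 16, 3, r), (b, 34, 8, 33, 16, 3, v), (b, 34, 8, 33, 5, 25, d), (b, 34, 8, 33, 5, 25, r), (b, 34, 8, 33, 5, 25, v), (k, 25, 40, 38, 1, 39, k), (k, 25, 40, 38, 1, 39, w), (k, 25, 40, 38, 15, 39, k), (k, 25, 40, 38, 15, 39, w), (k, 25, 40, 38, 24, 32, k), (k, 25, 40, 38, 24, 32, w), (k, 29, 8, 39, 1, 39, d), (k, 29, 8, 39, 1, 39, r), (k, 29, 8, 39, 1, 39, v), (k, 29, 8, 39, 15, 39, d), (k, 29, 8, 39, 15, 39, r), (k, 29, 8, 39, 15, 39, v), (k, 29, 8, 39, 24, 32, d), (k, 29, 8, 39, 24, 32, r), (k, 29, 8, 39, 24, 32, v), (k, 34, 35, 16, 1, 39, z), (k, 34, 35, 16, 15, 39, z), (k, 34, 35, 16, 24, 32, z)}
Keep only column(s) F, C, B (18 duplicate(s) eliminated): {(b, 34, 12), (b, 34, 16), (b, 34, 5), (k, 25, 1), (k, 25, 15), (k, 25, 24), (k, 29, 1), (k, 29, 15), (k, 29, 24), (k, 34, 1), (k, 34, 15), (k, 34, 24)}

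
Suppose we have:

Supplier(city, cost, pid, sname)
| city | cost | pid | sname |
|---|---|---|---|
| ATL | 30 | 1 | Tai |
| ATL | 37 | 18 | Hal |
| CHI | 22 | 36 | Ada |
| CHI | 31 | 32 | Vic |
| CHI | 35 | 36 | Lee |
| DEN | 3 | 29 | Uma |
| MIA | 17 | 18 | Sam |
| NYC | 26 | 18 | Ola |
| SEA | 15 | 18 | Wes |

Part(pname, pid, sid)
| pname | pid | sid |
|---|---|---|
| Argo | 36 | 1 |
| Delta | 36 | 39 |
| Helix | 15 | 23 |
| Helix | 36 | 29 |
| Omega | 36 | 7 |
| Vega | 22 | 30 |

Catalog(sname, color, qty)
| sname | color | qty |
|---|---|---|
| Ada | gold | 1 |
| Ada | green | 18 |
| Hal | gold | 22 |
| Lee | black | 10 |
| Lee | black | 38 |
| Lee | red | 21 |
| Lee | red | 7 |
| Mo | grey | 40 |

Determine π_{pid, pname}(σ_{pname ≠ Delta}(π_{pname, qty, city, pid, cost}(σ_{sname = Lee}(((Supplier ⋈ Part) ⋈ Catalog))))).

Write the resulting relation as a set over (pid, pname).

Natural join on pid: {(CHI, 22, 36, Ada, Argo, 1), (CHI, 22, 36, Ada, Delta, 39), (CHI, 22, 36, Ada, Helix, 29), (CHI, 22, 36, Ada, Omega, 7), (CHI, 35, 36, Lee, Argo, 1), (CHI, 35, 36, Lee, Delta, 39), (CHI, 35, 36, Lee, Helix, 29), (CHI, 35, 36, Lee, Omega, 7)}
Natural join on sname: {(CHI, 22, 36, Ada, Argo, 1, gold, 1), (CHI, 22, 36, Ada, Argo, 1, green, 18), (CHI, 22, 36, Ada, Delta, 39, gold, 1), (CHI, 22, 36, Ada, Delta, 39, green, 18), (CHI, 22, 36, Ada, Helix, 29, gold, 1), (CHI, 22, 36, Ada, Helix, 29, green, 18), (CHI, 22, 36, Ada, Omega, 7, gold, 1), (CHI, 22, 36, Ada, Omega, 7, green, 18), (CHI, 35, 36, Lee, Argo, 1, black, 10), (CHI, 35, 36, Lee, Argo, 1, black, 38), (CHI, 35, 36, Lee, Argo, 1, red, 21), (CHI, 35, 36, Lee, Argo, 1, red, 7), (CHI, 35, 36, Lee, Delta, 39, black, 10), (CHI, 35, 36, Lee, Delta, 39, black, 38), (CHI, 35, 36, Lee, Delta, 39, red, 21), (CHI, 35, 36, Lee, Delta, 39, red, 7), (CHI, 35, 36, Lee, Helix, 29, black, 10), (CHI, 35, 36, Lee, Helix, 29, black, 38), (CHI, 35, 36, Lee, Helix, 29, red, 21), (CHI, 35, 36, Lee, Helix, 29, red, 7), (CHI, 35, 36, Lee, Omega, 7, black, 10), (CHI, 35, 36, Lee, Omega, 7, black, 38), (CHI, 35, 36, Lee, Omega, 7, red, 21), (CHI, 35, 36, Lee, Omega, 7, red, 7)}
Apply σ_{sname = Lee}; surviving tuples: {(CHI, 35, 36, Lee, Argo, 1, black, 10), (CHI, 35, 36, Lee, Argo, 1, black, 38), (CHI, 35, 36, Lee, Argo, 1, red, 21), (CHI, 35, 36, Lee, Argo, 1, red, 7), (CHI, 35, 36, Lee, Delta, 39, black, 10), (CHI, 35, 36, Lee, Delta, 39, black, 38), (CHI, 35, 36, Lee, Delta, 39, red, 21), (CHI, 35, 36, Lee, Delta, 39, red, 7), (CHI, 35, 36, Lee, Helix, 29, black, 10), (CHI, 35, 36, Lee, Helix, 29, black, 38), (CHI, 35, 36, Lee, Helix, 29, red, 21), (CHI, 35, 36, Lee, Helix, 29, red, 7), (CHI, 35, 36, Lee, Omega, 7, black, 10), (CHI, 35, 36, Lee, Omega, 7, black, 38), (CHI, 35, 36, Lee, Omega, 7, red, 21), (CHI, 35, 36, Lee, Omega, 7, red, 7)}
π_{pname, qty, city, pid, cost} gives {(Argo, 10, CHI, 36, 35), (Argo, 21, CHI, 36, 35), (Argo, 38, CHI, 36, 35), (Argo, 7, CHI, 36, 35), (Delta, 10, CHI, 36, 35), (Delta, 21, CHI, 36, 35), (Delta, 38, CHI, 36, 35), (Delta, 7, CHI, 36, 35), (Helix, 10, CHI, 36, 35), (Helix, 21, CHI, 36, 35), (Helix, 38, CHI, 36, 35), (Helix, 7, CHI, 36, 35), (Omega, 10, CHI, 36, 35), (Omega, 21, CHI, 36, 35), (Omega, 38, CHI, 36, 35), (Omega, 7, CHI, 36, 35)}.
Apply σ_{pname ≠ Delta}; surviving tuples: {(Argo, 10, CHI, 36, 35), (Argo, 21, CHI, 36, 35), (Argo, 38, CHI, 36, 35), (Argo, 7, CHI, 36, 35), (Helix, 10, CHI, 36, 35), (Helix, 21, CHI, 36, 35), (Helix, 38, CHI, 36, 35), (Helix, 7, CHI, 36, 35), (Omega, 10, CHI, 36, 35), (Omega, 21, CHI, 36, 35), (Omega, 38, CHI, 36, 35), (Omega, 7, CHI, 36, 35)}
π_{pid, pname} gives {(36, Argo), (36, Helix), (36, Omega)} (9 duplicate(s) eliminated).

{(36, Argo), (36, Helix), (36, Omega)}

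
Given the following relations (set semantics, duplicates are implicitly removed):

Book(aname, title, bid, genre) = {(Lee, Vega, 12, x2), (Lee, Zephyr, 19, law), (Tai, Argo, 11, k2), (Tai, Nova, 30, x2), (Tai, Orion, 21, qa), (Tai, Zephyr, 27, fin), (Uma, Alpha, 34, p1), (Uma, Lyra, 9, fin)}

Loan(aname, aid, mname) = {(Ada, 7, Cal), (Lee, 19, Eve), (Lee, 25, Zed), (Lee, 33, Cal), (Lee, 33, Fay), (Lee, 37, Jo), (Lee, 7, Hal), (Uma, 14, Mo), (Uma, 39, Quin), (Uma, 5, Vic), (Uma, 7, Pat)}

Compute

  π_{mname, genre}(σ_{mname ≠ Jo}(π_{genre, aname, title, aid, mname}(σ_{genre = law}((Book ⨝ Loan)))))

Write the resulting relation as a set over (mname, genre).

{(Cal, law), (Eve, law), (Fay, law), (Hal, law), (Zed, law)}

Joining Book and Loan on aname yields {(Lee, Vega, 12, x2, 19, Eve), (Lee, Vega, 12, x2, 25, Zed), (Lee, Vega, 12, x2, 33, Cal), (Lee, Vega, 12, x2, 33, Fay), (Lee, Vega, 12, x2, 37, Jo), (Lee, Vega, 12, x2, 7, Hal), (Lee, Zephyr, 19, law, 19, Eve), (Lee, Zephyr, 19, law, 25, Zed), (Lee, Zephyr, 19, law, 33, Cal), (Lee, Zephyr, 19, law, 33, Fay), (Lee, Zephyr, 19, law, 37, Jo), (Lee, Zephyr, 19, law, 7, Hal), (Uma, Alpha, 34, p1, 14, Mo), (Uma, Alpha, 34, p1, 39, Quin), (Uma, Alpha, 34, p1, 5, Vic), (Uma, Alpha, 34, p1, 7, Pat), (Uma, Lyra, 9, fin, 14, Mo), (Uma, Lyra, 9, fin, 39, Quin), (Uma, Lyra, 9, fin, 5, Vic), (Uma, Lyra, 9, fin, 7, Pat)}.
σ[genre = law]: keep tuples satisfying genre = law → {(Lee, Zephyr, 19, law, 19, Eve), (Lee, Zephyr, 19, law, 25, Zed), (Lee, Zephyr, 19, law, 33, Cal), (Lee, Zephyr, 19, law, 33, Fay), (Lee, Zephyr, 19, law, 37, Jo), (Lee, Zephyr, 19, law, 7, Hal)}
π[genre, aname, title, aid, mname]: project onto (genre, aname, title, aid, mname) → {(law, Lee, Zephyr, 19, Eve), (law, Lee, Zephyr, 25, Zed), (law, Lee, Zephyr, 33, Cal), (law, Lee, Zephyr, 33, Fay), (law, Lee, Zephyr, 37, Jo), (law, Lee, Zephyr, 7, Hal)}
σ[mname ≠ Jo]: keep tuples satisfying mname ≠ Jo → {(law, Lee, Zephyr, 19, Eve), (law, Lee, Zephyr, 25, Zed), (law, Lee, Zephyr, 33, Cal), (law, Lee, Zephyr, 33, Fay), (law, Lee, Zephyr, 7, Hal)}
π[mname, genre]: project onto (mname, genre) → {(Cal, law), (Eve, law), (Fay, law), (Hal, law), (Zed, law)}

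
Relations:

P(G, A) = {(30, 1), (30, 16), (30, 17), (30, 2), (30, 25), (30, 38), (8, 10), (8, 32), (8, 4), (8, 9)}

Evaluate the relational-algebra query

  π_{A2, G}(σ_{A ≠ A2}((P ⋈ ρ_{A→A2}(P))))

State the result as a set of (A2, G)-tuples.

{(1, 30), (10, 8), (16, 30), (17, 30), (2, 30), (25, 30), (32, 8), (38, 30), (4, 8), (9, 8)}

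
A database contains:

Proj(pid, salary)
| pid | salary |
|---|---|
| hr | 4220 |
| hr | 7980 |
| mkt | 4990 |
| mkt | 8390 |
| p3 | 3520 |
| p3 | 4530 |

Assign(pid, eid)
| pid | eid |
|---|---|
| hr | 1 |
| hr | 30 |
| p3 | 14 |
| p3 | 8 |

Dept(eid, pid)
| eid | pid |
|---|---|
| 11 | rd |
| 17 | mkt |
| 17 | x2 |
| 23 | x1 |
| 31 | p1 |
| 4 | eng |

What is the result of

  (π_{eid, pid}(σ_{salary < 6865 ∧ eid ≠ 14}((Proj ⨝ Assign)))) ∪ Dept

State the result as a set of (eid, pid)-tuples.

Natural join on pid: {(hr, 4220, 1), (hr, 4220, 30), (hr, 7980, 1), (hr, 7980, 30), (p3, 3520, 14), (p3, 3520, 8), (p3, 4530, 14), (p3, 4530, 8)}
Selection salary < 6865 ∧ eid ≠ 14: {(hr, 4220, 1), (hr, 4220, 30), (p3, 3520, 8), (p3, 4530, 8)}
π_{eid, pid} gives {(1, hr), (30, hr), (8, p3)} (1 duplicate(s) eliminated).
Set union of the two operands is {(1, hr), (11, rd), (17, mkt), (17, x2), (23, x1), (30, hr), (31, p1), (4, eng), (8, p3)}.

{(1, hr), (11, rd), (17, mkt), (17, x2), (23, x1), (30, hr), (31, p1), (4, eng), (8, p3)}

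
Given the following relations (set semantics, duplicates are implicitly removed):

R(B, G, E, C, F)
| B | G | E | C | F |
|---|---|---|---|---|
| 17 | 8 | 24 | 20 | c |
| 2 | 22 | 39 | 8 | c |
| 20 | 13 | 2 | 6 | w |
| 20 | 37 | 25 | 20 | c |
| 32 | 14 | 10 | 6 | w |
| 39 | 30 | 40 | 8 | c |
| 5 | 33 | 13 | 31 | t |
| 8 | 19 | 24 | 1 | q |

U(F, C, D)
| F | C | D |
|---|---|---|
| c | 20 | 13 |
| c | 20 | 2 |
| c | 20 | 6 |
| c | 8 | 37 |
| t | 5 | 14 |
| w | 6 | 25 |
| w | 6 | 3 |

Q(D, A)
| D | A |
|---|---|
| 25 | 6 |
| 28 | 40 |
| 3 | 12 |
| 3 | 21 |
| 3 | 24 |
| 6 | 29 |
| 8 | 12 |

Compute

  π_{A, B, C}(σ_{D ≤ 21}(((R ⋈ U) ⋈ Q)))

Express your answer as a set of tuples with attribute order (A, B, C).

R ⋈ U (natural join on C, F): {(17, 8, 24, 20, c, 13), (17, 8, 24, 20, c, 2), (17, 8, 24, 20, c, 6), (2, 22, 39, 8, c, 37), (20, 13, 2, 6, w, 25), (20, 13, 2, 6, w, 3), (20, 37, 25, 20, c, 13), (20, 37, 25, 20, c, 2), (20, 37, 25, 20, c, 6), (32, 14, 10, 6, w, 25), (32, 14, 10, 6, w, 3), (39, 30, 40, 8, c, 37)}
(R ⋈ U) ⋈ Q (natural join on D): {(17, 8, 24, 20, c, 6, 29), (20, 13, 2, 6, w, 25, 6), (20, 13, 2, 6, w, 3, 12), (20, 13, 2, 6, w, 3, 21), (20, 13, 2, 6, w, 3, 24), (20, 37, 25, 20, c, 6, 29), (32, 14, 10, 6, w, 25, 6), (32, 14, 10, 6, w, 3, 12), (32, 14, 10, 6, w, 3, 21), (32, 14, 10, 6, w, 3, 24)}
σ[D ≤ 21]: keep tuples satisfying D ≤ 21 → {(17, 8, 24, 20, c, 6, 29), (20, 13, 2, 6, w, 3, 12), (20, 13, 2, 6, w, 3, 21), (20, 13, 2, 6, w, 3, 24), (20, 37, 25, 20, c, 6, 29), (32, 14, 10, 6, w, 3, 12), (32, 14, 10, 6, w, 3, 21), (32, 14, 10, 6, w, 3, 24)}
Keep only column(s) A, B, C: {(12, 20, 6), (12, 32, 6), (21, 20, 6), (21, 32, 6), (24, 20, 6), (24, 32, 6), (29, 17, 20), (29, 20, 20)}

{(12, 20, 6), (12, 32, 6), (21, 20, 6), (21, 32, 6), (24, 20, 6), (24, 32, 6), (29, 17, 20), (29, 20, 20)}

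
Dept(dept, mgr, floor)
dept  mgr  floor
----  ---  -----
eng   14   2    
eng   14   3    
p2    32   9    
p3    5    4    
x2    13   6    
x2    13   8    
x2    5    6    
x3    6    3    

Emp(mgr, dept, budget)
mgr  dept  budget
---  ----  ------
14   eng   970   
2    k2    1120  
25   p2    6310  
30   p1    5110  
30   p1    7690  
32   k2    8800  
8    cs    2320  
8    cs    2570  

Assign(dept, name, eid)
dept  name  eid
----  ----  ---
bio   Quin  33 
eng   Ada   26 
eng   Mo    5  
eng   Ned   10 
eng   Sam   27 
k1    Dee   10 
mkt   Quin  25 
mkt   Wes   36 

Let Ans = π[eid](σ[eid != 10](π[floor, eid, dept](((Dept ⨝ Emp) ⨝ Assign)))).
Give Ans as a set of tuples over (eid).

{26, 27, 5}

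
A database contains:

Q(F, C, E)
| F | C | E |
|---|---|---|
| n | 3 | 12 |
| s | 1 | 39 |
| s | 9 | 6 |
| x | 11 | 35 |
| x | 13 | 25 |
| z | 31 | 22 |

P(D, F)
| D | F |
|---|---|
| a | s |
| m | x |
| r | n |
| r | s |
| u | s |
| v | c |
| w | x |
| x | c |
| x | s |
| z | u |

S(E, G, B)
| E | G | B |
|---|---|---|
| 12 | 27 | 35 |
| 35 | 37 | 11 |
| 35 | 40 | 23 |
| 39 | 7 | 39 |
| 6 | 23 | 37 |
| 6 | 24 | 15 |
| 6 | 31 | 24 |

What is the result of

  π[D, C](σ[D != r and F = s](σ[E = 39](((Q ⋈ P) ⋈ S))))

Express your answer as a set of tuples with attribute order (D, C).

{(a, 1), (u, 1), (x, 1)}

Natural join on F: {(n, 3, 12, r), (s, 1, 39, a), (s, 1, 39, r), (s, 1, 39, u), (s, 1, 39, x), (s, 9, 6, a), (s, 9, 6, r), (s, 9, 6, u), (s, 9, 6, x), (x, 11, 35, m), (x, 11, 35, w), (x, 13, 25, m), (x, 13, 25, w)}
Natural join on E: {(n, 3, 12, r, 27, 35), (s, 1, 39, a, 7, 39), (s, 1, 39, r, 7, 39), (s, 1, 39, u, 7, 39), (s, 1, 39, x, 7, 39), (s, 9, 6, a, 23, 37), (s, 9, 6, a, 24, 15), (s, 9, 6, a, 31, 24), (s, 9, 6, r, 23, 37), (s, 9, 6, r, 24, 15), (s, 9, 6, r, 31, 24), (s, 9, 6, u, 23, 37), (s, 9, 6, u, 24, 15), (s, 9, 6, u, 31, 24), (s, 9, 6, x, 23, 37), (s, 9, 6, x, 24, 15), (s, 9, 6, x, 31, 24), (x, 11, 35, m, 37, 11), (x, 11, 35, m, 40, 23), (x, 11, 35, w, 37, 11), (x, 11, 35, w, 40, 23)}
σ[E = 39]: keep tuples satisfying E = 39 → {(s, 1, 39, a, 7, 39), (s, 1, 39, r, 7, 39), (s, 1, 39, u, 7, 39), (s, 1, 39, x, 7, 39)}
σ[D != r and F = s]: keep tuples satisfying D != r and F = s → {(s, 1, 39, a, 7, 39), (s, 1, 39, u, 7, 39), (s, 1, 39, x, 7, 39)}
π_{D, C} gives {(a, 1), (u, 1), (x, 1)}.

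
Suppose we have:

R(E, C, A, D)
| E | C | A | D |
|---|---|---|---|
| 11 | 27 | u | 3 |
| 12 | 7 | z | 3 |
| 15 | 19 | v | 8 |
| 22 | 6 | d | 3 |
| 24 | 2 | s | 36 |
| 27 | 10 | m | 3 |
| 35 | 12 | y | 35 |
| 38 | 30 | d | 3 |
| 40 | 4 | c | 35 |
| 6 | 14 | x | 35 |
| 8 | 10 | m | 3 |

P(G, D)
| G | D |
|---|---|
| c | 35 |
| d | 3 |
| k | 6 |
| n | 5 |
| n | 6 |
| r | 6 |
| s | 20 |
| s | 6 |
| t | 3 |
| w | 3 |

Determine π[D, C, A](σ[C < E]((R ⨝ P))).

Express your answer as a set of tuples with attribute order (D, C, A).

R ⋈ P (natural join on D): {(11, 27, u, 3, d), (11, 27, u, 3, t), (11, 27, u, 3, w), (12, 7, z, 3, d), (12, 7, z, 3, t), (12, 7, z, 3, w), (22, 6, d, 3, d), (22, 6, d, 3, t), (22, 6, d, 3, w), (27, 10, m, 3, d), (27, 10, m, 3, t), (27, 10, m, 3, w), (35, 12, y, 35, c), (38, 30, d, 3, d), (38, 30, d, 3, t), (38, 30, d, 3, w), (40, 4, c, 35, c), (6, 14, x, 35, c), (8, 10, m, 3, d), (8, 10, m, 3, t), (8, 10, m, 3, w)}
Apply σ_{C < E}; surviving tuples: {(12, 7, z, 3, d), (12, 7, z, 3, t), (12, 7, z, 3, w), (22, 6, d, 3, d), (22, 6, d, 3, t), (22, 6, d, 3, w), (27, 10, m, 3, d), (27, 10, m, 3, t), (27, 10, m, 3, w), (35, 12, y, 35, c), (38, 30, d, 3, d), (38, 30, d, 3, t), (38, 30, d, 3, w), (40, 4, c, 35, c)}
Keep only column(s) D, C, A (8 duplicate(s) eliminated): {(3, 10, m), (3, 30, d), (3, 6, d), (3, 7, z), (35, 12, y), (35, 4, c)}

{(3, 10, m), (3, 30, d), (3, 6, d), (3, 7, z), (35, 12, y), (35, 4, c)}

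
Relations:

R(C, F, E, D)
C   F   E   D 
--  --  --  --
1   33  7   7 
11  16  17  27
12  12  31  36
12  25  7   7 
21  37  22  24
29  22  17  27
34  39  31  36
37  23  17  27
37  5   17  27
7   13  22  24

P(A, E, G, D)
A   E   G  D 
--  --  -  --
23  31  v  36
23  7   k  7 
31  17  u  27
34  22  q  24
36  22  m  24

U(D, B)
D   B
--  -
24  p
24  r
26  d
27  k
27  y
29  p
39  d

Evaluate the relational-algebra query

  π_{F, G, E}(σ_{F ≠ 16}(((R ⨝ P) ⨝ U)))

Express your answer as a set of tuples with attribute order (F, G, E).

{(13, m, 22), (13, q, 22), (22, u, 17), (23, u, 17), (37, m, 22), (37, q, 22), (5, u, 17)}

Joining R and P on E, D yields {(1, 33, 7, 7, 23, k), (11, 16, 17, 27, 31, u), (12, 12, 31, 36, 23, v), (12, 25, 7, 7, 23, k), (21, 37, 22, 24, 34, q), (21, 37, 22, 24, 36, m), (29, 22, 17, 27, 31, u), (34, 39, 31, 36, 23, v), (37, 23, 17, 27, 31, u), (37, 5, 17, 27, 31, u), (7, 13, 22, 24, 34, q), (7, 13, 22, 24, 36, m)}.
Joining (R ⨝ P) and U on D yields {(11, 16, 17, 27, 31, u, k), (11, 16, 17, 27, 31, u, y), (21, 37, 22, 24, 34, q, p), (21, 37, 22, 24, 34, q, r), (21, 37, 22, 24, 36, m, p), (21, 37, 22, 24, 36, m, r), (29, 22, 17, 27, 31, u, k), (29, 22, 17, 27, 31, u, y), (37, 23, 17, 27, 31, u, k), (37, 23, 17, 27, 31, u, y), (37, 5, 17, 27, 31, u, k), (37, 5, 17, 27, 31, u, y), (7, 13, 22, 24, 34, q, p), (7, 13, 22, 24, 34, q, r), (7, 13, 22, 24, 36, m, p), (7, 13, 22, 24, 36, m, r)}.
σ[F ≠ 16]: keep tuples satisfying F ≠ 16 → {(21, 37, 22, 24, 34, q, p), (21, 37, 22, 24, 34, q, r), (21, 37, 22, 24, 36, m, p), (21, 37, 22, 24, 36, m, r), (29, 22, 17, 27, 31, u, k), (29, 22, 17, 27, 31, u, y), (37, 23, 17, 27, 31, u, k), (37, 23, 17, 27, 31, u, y), (37, 5, 17, 27, 31, u, k), (37, 5, 17, 27, 31, u, y), (7, 13, 22, 24, 34, q, p), (7, 13, 22, 24, 34, q, r), (7, 13, 22, 24, 36, m, p), (7, 13, 22, 24, 36, m, r)}
π_{F, G, E} gives {(13, m, 22), (13, q, 22), (22, u, 17), (23, u, 17), (37, m, 22), (37, q, 22), (5, u, 17)} (7 duplicate(s) eliminated).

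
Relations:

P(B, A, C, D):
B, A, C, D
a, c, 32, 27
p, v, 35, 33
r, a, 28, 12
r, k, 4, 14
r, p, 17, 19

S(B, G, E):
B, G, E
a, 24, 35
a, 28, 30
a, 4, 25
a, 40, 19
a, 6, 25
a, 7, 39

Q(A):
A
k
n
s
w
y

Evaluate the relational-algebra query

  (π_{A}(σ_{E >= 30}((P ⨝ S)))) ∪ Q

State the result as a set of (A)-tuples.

{c, k, n, s, w, y}

Natural join on B: {(a, c, 32, 27, 24, 35), (a, c, 32, 27, 28, 30), (a, c, 32, 27, 4, 25), (a, c, 32, 27, 40, 19), (a, c, 32, 27, 6, 25), (a, c, 32, 27, 7, 39)}
σ[E >= 30]: keep tuples satisfying E >= 30 → {(a, c, 32, 27, 24, 35), (a, c, 32, 27, 28, 30), (a, c, 32, 27, 7, 39)}
π[A]: project onto (A) (2 duplicate(s) eliminated) → {c}
Taking the union: {c, k, n, s, w, y}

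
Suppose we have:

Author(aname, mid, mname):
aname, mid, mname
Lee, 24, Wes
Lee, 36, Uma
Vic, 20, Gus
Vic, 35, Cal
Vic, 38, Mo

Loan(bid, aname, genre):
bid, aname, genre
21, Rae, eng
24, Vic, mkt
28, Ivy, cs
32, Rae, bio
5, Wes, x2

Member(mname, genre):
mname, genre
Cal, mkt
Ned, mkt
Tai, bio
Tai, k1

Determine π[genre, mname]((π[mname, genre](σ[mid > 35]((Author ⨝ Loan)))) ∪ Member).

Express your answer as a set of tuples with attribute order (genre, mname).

{(bio, Tai), (k1, Tai), (mkt, Cal), (mkt, Mo), (mkt, Ned)}

Natural join on aname: {(Vic, 20, Gus, 24, mkt), (Vic, 35, Cal, 24, mkt), (Vic, 38, Mo, 24, mkt)}
σ[mid > 35]: keep tuples satisfying mid > 35 → {(Vic, 38, Mo, 24, mkt)}
π[mname, genre]: project onto (mname, genre) → {(Mo, mkt)}
Union: {(Mo, mkt)} with {(Cal, mkt), (Ned, mkt), (Tai, bio), (Tai, k1)} → {(Cal, mkt), (Mo, mkt), (Ned, mkt), (Tai, bio), (Tai, k1)}
π[genre, mname]: project onto (genre, mname) → {(bio, Tai), (k1, Tai), (mkt, Cal), (mkt, Mo), (mkt, Ned)}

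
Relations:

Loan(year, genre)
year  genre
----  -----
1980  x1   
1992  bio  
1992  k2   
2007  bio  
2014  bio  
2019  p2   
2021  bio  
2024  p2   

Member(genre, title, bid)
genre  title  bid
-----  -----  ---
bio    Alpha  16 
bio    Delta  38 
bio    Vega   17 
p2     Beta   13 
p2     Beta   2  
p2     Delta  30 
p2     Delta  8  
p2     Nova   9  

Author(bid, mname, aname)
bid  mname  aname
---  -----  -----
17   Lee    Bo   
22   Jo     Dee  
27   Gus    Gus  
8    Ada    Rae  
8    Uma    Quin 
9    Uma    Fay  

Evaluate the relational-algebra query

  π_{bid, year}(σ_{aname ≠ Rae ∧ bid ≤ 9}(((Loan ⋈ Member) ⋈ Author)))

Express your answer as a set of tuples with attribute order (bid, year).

Natural join on genre: {(1992, bio, Alpha, 16), (1992, bio, Delta, 38), (1992, bio, Vega, 17), (2007, bio, Alpha, 16), (2007, bio, Delta, 38), (2007, bio, Vega, 17), (2014, bio, Alpha, 16), (2014, bio, Delta, 38), (2014, bio, Vega, 17), (2019, p2, Beta, 13), (2019, p2, Beta, 2), (2019, p2, Delta, 30), (2019, p2, Delta, 8), (2019, p2, Nova, 9), (2021, bio, Alpha, 16), (2021, bio, Delta, 38), (2021, bio, Vega, 17), (2024, p2, Beta, 13), (2024, p2, Beta, 2), (2024, p2, Delta, 30), (2024, p2, Delta, 8), (2024, p2, Nova, 9)}
Natural join on bid: {(1992, bio, Vega, 17, Lee, Bo), (2007, bio, Vega, 17, Lee, Bo), (2014, bio, Vega, 17, Lee, Bo), (2019, p2, Delta, 8, Ada, Rae), (2019, p2, Delta, 8, Uma, Quin), (2019, p2, Nova, 9, Uma, Fay), (2021, bio, Vega, 17, Lee, Bo), (2024, p2, Delta, 8, Ada, Rae), (2024, p2, Delta, 8, Uma, Quin), (2024, p2, Nova, 9, Uma, Fay)}
Filtering on aname ≠ Rae ∧ bid ≤ 9 leaves {(2019, p2, Delta, 8, Uma, Quin), (2019, p2, Nova, 9, Uma, Fay), (2024, p2, Delta, 8, Uma, Quin), (2024, p2, Nova, 9, Uma, Fay)}.
π_{bid, year} gives {(8, 2019), (8, 2024), (9, 2019), (9, 2024)}.

{(8, 2019), (8, 2024), (9, 2019), (9, 2024)}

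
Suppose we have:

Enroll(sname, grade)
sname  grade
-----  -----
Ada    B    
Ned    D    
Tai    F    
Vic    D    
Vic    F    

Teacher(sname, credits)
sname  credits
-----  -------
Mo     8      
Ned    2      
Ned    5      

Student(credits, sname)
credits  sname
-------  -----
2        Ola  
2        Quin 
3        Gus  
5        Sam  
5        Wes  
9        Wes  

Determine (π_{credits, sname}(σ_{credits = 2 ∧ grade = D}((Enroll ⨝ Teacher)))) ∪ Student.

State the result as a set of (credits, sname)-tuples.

{(2, Ned), (2, Ola), (2, Quin), (3, Gus), (5, Sam), (5, Wes), (9, Wes)}

Natural join on sname: {(Ned, D, 2), (Ned, D, 5)}
Apply σ_{credits = 2 ∧ grade = D}; surviving tuples: {(Ned, D, 2)}
π[credits, sname]: project onto (credits, sname) → {(2, Ned)}
Set union of the two operands is {(2, Ned), (2, Ola), (2, Quin), (3, Gus), (5, Sam), (5, Wes), (9, Wes)}.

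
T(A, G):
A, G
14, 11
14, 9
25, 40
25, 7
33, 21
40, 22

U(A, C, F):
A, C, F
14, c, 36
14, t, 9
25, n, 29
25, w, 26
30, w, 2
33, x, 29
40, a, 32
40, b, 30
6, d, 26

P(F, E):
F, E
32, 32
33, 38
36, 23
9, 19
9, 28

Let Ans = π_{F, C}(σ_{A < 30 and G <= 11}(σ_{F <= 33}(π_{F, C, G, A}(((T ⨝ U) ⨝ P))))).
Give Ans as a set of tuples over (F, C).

{(9, t)}

Natural join on A: {(14, 11, c, 36), (14, 11, t, 9), (14, 9, c, 36), (14, 9, t, 9), (25, 40, n, 29), (25, 40, w, 26), (25, 7, n, 29), (25, 7, w, 26), (33, 21, x, 29), (40, 22, a, 32), (40, 22, b, 30)}
Natural join on F: {(14, 11, c, 36, 23), (14, 11, t, 9, 19), (14, 11, t, 9, 28), (14, 9, c, 36, 23), (14, 9, t, 9, 19), (14, 9, t, 9, 28), (40, 22, a, 32, 32)}
π[F, C, G, A]: project onto (F, C, G, A) (2 duplicate(s) eliminated) → {(32, a, 22, 40), (36, c, 11, 14), (36, c, 9, 14), (9, t, 11, 14), (9, t, 9, 14)}
Selection F <= 33: {(32, a, 22, 40), (9, t, 11, 14), (9, t, 9, 14)}
Selection A < 30 and G <= 11: {(9, t, 11, 14), (9, t, 9, 14)}
π[F, C]: project onto (F, C) (1 duplicate(s) eliminated) → {(9, t)}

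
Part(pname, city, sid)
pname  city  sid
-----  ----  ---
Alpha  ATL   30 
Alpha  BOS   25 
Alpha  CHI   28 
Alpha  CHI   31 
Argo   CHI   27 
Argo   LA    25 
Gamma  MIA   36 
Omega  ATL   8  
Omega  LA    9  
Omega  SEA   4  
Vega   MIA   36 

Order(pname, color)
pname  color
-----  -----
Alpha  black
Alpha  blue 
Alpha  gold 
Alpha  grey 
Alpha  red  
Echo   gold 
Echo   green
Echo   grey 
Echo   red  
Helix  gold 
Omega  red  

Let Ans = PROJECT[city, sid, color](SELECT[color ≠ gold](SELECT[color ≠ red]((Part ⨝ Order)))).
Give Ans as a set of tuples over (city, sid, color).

{(ATL, 30, black), (ATL, 30, blue), (ATL, 30, grey), (BOS, 25, black), (BOS, 25, blue), (BOS, 25, grey), (CHI, 28, black), (CHI, 28, blue), (CHI, 28, grey), (CHI, 31, black), (CHI, 31, blue), (CHI, 31, grey)}

Joining Part and Order on pname yields {(Alpha, ATL, 30, black), (Alpha, ATL, 30, blue), (Alpha, ATL, 30, gold), (Alpha, ATL, 30, grey), (Alpha, ATL, 30, red), (Alpha, BOS, 25, black), (Alpha, BOS, 25, blue), (Alpha, BOS, 25, gold), (Alpha, BOS, 25, grey), (Alpha, BOS, 25, red), (Alpha, CHI, 28, black), (Alpha, CHI, 28, blue), (Alpha, CHI, 28, gold), (Alpha, CHI, 28, grey), (Alpha, CHI, 28, red), (Alpha, CHI, 31, black), (Alpha, CHI, 31, blue), (Alpha, CHI, 31, gold), (Alpha, CHI, 31, grey), (Alpha, CHI, 31, red), (Omega, ATL, 8, red), (Omega, LA, 9, red), (Omega, SEA, 4, red)}.
Selection color ≠ red: {(Alpha, ATL, 30, black), (Alpha, ATL, 30, blue), (Alpha, ATL, 30, gold), (Alpha, ATL, 30, grey), (Alpha, BOS, 25, black), (Alpha, BOS, 25, blue), (Alpha, BOS, 25, gold), (Alpha, BOS, 25, grey), (Alpha, CHI, 28, black), (Alpha, CHI, 28, blue), (Alpha, CHI, 28, gold), (Alpha, CHI, 28, grey), (Alpha, CHI, 31, black), (Alpha, CHI, 31, blue), (Alpha, CHI, 31, gold), (Alpha, CHI, 31, grey)}
Selection color ≠ gold: {(Alpha, ATL, 30, black), (Alpha, ATL, 30, blue), (Alpha, ATL, 30, grey), (Alpha, BOS, 25, black), (Alpha, BOS, 25, blue), (Alpha, BOS, 25, grey), (Alpha, CHI, 28, black), (Alpha, CHI, 28, blue), (Alpha, CHI, 28, grey), (Alpha, CHI, 31, black), (Alpha, CHI, 31, blue), (Alpha, CHI, 31, grey)}
π_{city, sid, color} gives {(ATL, 30, black), (ATL, 30, blue), (ATL, 30, grey), (BOS, 25, black), (BOS, 25, blue), (BOS, 25, grey), (CHI, 28, black), (CHI, 28, blue), (CHI, 28, grey), (CHI, 31, black), (CHI, 31, blue), (CHI, 31, grey)}.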